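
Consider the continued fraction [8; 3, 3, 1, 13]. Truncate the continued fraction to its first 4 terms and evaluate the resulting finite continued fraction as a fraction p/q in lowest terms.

Compute successive convergents:
a_0 = 8: 8/1
a_1 = 3: 25/3
a_2 = 3: 83/10
a_3 = 1: 108/13

108/13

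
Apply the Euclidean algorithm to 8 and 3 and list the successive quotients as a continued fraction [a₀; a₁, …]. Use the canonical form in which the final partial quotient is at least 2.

[2; 1, 2]

8 ÷ 3 → quotient 2, remainder 2
3 ÷ 2 → quotient 1, remainder 1
2 ÷ 1 → quotient 2, remainder 0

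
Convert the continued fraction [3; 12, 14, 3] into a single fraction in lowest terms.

1600/519

Starting at the tail and folding back:
Start with 3.
14 + 1/(3/1) = 14 + 1/3 = 43/3
12 + 1/(43/3) = 12 + 3/43 = 519/43
3 + 1/(519/43) = 3 + 43/519 = 1600/519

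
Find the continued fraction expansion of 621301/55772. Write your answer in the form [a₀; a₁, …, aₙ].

[11; 7, 7, 24, 9, 5]

Apply division with remainder until the remainder is 0:
621301 ÷ 55772 → quotient 11, remainder 7809
55772 ÷ 7809 → quotient 7, remainder 1109
7809 ÷ 1109 → quotient 7, remainder 46
1109 ÷ 46 → quotient 24, remainder 5
46 ÷ 5 → quotient 9, remainder 1
5 ÷ 1 → quotient 5, remainder 0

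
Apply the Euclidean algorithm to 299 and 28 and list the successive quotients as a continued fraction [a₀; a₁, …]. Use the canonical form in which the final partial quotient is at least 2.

299 = 10·28 + 19, so a_0 = 10
28 = 1·19 + 9, so a_1 = 1
19 = 2·9 + 1, so a_2 = 2
9 = 9·1 + 0, so a_3 = 9

[10; 1, 2, 9]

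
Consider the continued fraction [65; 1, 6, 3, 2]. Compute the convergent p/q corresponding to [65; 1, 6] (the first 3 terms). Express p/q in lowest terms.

461/7

Start with 6.
1 + 1/(6/1) = 1 + 1/6 = 7/6
65 + 1/(7/6) = 65 + 6/7 = 461/7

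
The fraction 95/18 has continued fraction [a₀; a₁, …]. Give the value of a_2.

95 ÷ 18 → quotient 5, remainder 5
18 ÷ 5 → quotient 3, remainder 3
5 ÷ 3 → quotient 1, remainder 2

1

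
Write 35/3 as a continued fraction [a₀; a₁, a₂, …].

[11; 1, 2]

⌊35/3⌋ = 11, remainder 2
⌊3/2⌋ = 1, remainder 1
⌊2/1⌋ = 2, remainder 0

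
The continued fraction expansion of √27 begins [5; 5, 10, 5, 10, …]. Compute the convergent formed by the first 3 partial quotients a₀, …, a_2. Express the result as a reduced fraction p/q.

Start with 10.
5 + 1/(10/1) = 5 + 1/10 = 51/10
5 + 1/(51/10) = 5 + 10/51 = 265/51

265/51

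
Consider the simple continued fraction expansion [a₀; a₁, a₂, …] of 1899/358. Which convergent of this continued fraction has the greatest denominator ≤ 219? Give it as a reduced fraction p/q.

122/23

a_0 = 5: 5/1  (≤ bound)
a_1 = 3: 16/3  (≤ bound)
a_2 = 3: 53/10  (≤ bound)
a_3 = 1: 69/13  (≤ bound)
a_4 = 1: 122/23  (≤ bound)
a_5 = 15: 1899/358  (> 219, stop)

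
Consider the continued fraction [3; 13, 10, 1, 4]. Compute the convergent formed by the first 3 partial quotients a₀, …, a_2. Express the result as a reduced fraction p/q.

403/131

a_0 = 3: 3/1
a_1 = 13: 40/13
a_2 = 10: 403/131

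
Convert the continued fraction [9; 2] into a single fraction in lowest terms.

19/2

Start with 2.
9 + 1/(2/1) = 9 + 1/2 = 19/2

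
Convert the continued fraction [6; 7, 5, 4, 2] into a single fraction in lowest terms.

2075/338

Compute successive convergents:
a_0 = 6: 6/1
a_1 = 7: 43/7
a_2 = 5: 221/36
a_3 = 4: 927/151
a_4 = 2: 2075/338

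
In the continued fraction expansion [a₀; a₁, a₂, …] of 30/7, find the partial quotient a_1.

30 = 4·7 + 2, so a_0 = 4
7 = 3·2 + 1, so a_1 = 3

3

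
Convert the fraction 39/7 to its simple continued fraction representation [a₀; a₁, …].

[5; 1, 1, 3]

⌊39/7⌋ = 5, remainder 4
⌊7/4⌋ = 1, remainder 3
⌊4/3⌋ = 1, remainder 1
⌊3/1⌋ = 3, remainder 0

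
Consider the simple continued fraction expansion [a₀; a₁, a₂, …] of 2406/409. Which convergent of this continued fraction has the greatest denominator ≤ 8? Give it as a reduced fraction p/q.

47/8

a_0 = 5: 5/1  (≤ bound)
a_1 = 1: 6/1  (≤ bound)
a_2 = 7: 47/8  (≤ bound)
a_3 = 1: 53/9  (> 8, stop)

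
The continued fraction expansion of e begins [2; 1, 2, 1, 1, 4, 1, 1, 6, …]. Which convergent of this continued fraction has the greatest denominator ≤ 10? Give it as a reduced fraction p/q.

a_0 = 2: 2/1  (≤ bound)
a_1 = 1: 3/1  (≤ bound)
a_2 = 2: 8/3  (≤ bound)
a_3 = 1: 11/4  (≤ bound)
a_4 = 1: 19/7  (≤ bound)
a_5 = 4: 87/32  (> 10, stop)

19/7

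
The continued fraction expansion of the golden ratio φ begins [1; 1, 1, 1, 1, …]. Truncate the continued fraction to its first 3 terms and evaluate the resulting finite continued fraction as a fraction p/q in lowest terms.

Use the convergent recurrence hₖ = aₖ·hₖ₋₁ + hₖ₋₂ (and likewise for the denominators kₖ):
a_0 = 1: 1/1
a_1 = 1: 2/1
a_2 = 1: 3/2

3/2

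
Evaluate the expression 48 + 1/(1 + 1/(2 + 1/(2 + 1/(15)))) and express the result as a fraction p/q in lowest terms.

5261/108

Use the convergent recurrence hₖ = aₖ·hₖ₋₁ + hₖ₋₂ (and likewise for the denominators kₖ):
a_0 = 48: 48/1
a_1 = 1: 49/1
a_2 = 2: 146/3
a_3 = 2: 341/7
a_4 = 15: 5261/108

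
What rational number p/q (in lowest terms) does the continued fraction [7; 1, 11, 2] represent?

198/25

Start with 2.
11 + 1/(2/1) = 11 + 1/2 = 23/2
1 + 1/(23/2) = 1 + 2/23 = 25/23
7 + 1/(25/23) = 7 + 23/25 = 198/25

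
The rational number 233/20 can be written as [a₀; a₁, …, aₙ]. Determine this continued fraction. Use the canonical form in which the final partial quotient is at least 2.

⌊233/20⌋ = 11, remainder 13
⌊20/13⌋ = 1, remainder 7
⌊13/7⌋ = 1, remainder 6
⌊7/6⌋ = 1, remainder 1
⌊6/1⌋ = 6, remainder 0

[11; 1, 1, 1, 6]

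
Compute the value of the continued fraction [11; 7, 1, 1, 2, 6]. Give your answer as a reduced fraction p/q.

Start with 6.
2 + 1/(6/1) = 2 + 1/6 = 13/6
1 + 1/(13/6) = 1 + 6/13 = 19/13
1 + 1/(19/13) = 1 + 13/19 = 32/19
7 + 1/(32/19) = 7 + 19/32 = 243/32
11 + 1/(243/32) = 11 + 32/243 = 2705/243

2705/243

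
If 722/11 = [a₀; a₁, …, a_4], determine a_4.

⌊722/11⌋ = 65, remainder 7
⌊11/7⌋ = 1, remainder 4
⌊7/4⌋ = 1, remainder 3
⌊4/3⌋ = 1, remainder 1
⌊3/1⌋ = 3, remainder 0

3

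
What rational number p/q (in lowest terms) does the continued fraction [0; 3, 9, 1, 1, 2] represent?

48/149

Compute successive convergents:
a_0 = 0: 0/1
a_1 = 3: 1/3
a_2 = 9: 9/28
a_3 = 1: 10/31
a_4 = 1: 19/59
a_5 = 2: 48/149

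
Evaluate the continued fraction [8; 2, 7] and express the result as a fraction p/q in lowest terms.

Collapse the nested fraction from the inside out:
Start with 7.
2 + 1/(7/1) = 2 + 1/7 = 15/7
8 + 1/(15/7) = 8 + 7/15 = 127/15

127/15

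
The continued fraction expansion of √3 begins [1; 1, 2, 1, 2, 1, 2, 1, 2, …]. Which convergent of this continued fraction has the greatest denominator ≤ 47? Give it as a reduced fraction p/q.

a_0 = 1: 1/1  (≤ bound)
a_1 = 1: 2/1  (≤ bound)
a_2 = 2: 5/3  (≤ bound)
a_3 = 1: 7/4  (≤ bound)
a_4 = 2: 19/11  (≤ bound)
a_5 = 1: 26/15  (≤ bound)
a_6 = 2: 71/41  (≤ bound)
a_7 = 1: 97/56  (> 47, stop)

71/41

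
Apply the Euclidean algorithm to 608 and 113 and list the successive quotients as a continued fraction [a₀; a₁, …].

[5; 2, 1, 1, 1, 2, 5]

Repeatedly divide and take the remainder:
608 ÷ 113 → quotient 5, remainder 43
113 ÷ 43 → quotient 2, remainder 27
43 ÷ 27 → quotient 1, remainder 16
27 ÷ 16 → quotient 1, remainder 11
16 ÷ 11 → quotient 1, remainder 5
11 ÷ 5 → quotient 2, remainder 1
5 ÷ 1 → quotient 5, remainder 0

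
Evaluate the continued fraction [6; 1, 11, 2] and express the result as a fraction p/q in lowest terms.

173/25

a_0 = 6: 6/1
a_1 = 1: 7/1
a_2 = 11: 83/12
a_3 = 2: 173/25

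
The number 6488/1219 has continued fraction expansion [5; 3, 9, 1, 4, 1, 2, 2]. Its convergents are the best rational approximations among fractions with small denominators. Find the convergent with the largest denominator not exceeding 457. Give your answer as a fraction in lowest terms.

List convergents until the denominator exceeds the bound:
a_0 = 5: 5/1  (≤ bound)
a_1 = 3: 16/3  (≤ bound)
a_2 = 9: 149/28  (≤ bound)
a_3 = 1: 165/31  (≤ bound)
a_4 = 4: 809/152  (≤ bound)
a_5 = 1: 974/183  (≤ bound)
a_6 = 2: 2757/518  (> 457, stop)

974/183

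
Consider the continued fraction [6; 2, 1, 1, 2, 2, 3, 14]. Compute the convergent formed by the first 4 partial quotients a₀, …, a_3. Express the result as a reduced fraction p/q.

32/5

Work from the innermost term outward:
Start with 1.
1 + 1/(1/1) = 1 + 1/1 = 2/1
2 + 1/(2/1) = 2 + 1/2 = 5/2
6 + 1/(5/2) = 6 + 2/5 = 32/5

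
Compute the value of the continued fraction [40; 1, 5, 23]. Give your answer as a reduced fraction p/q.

5676/139

a_0 = 40: 40/1
a_1 = 1: 41/1
a_2 = 5: 245/6
a_3 = 23: 5676/139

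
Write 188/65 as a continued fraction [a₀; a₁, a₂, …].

⌊188/65⌋ = 2, remainder 58
⌊65/58⌋ = 1, remainder 7
⌊58/7⌋ = 8, remainder 2
⌊7/2⌋ = 3, remainder 1
⌊2/1⌋ = 2, remainder 0

[2; 1, 8, 3, 2]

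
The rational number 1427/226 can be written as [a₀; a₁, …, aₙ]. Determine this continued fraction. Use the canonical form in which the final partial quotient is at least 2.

[6; 3, 5, 2, 6]

⌊1427/226⌋ = 6, remainder 71
⌊226/71⌋ = 3, remainder 13
⌊71/13⌋ = 5, remainder 6
⌊13/6⌋ = 2, remainder 1
⌊6/1⌋ = 6, remainder 0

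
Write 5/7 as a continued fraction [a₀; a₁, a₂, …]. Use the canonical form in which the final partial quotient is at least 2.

[0; 1, 2, 2]

⌊5/7⌋ = 0, remainder 5
⌊7/5⌋ = 1, remainder 2
⌊5/2⌋ = 2, remainder 1
⌊2/1⌋ = 2, remainder 0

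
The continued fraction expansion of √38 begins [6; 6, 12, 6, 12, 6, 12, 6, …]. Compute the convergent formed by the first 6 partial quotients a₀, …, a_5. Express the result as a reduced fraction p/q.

202501/32850

a_0 = 6: 6/1
a_1 = 6: 37/6
a_2 = 12: 450/73
a_3 = 6: 2737/444
a_4 = 12: 33294/5401
a_5 = 6: 202501/32850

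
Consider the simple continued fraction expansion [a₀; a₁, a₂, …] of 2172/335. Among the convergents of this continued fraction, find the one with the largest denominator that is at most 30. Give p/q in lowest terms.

188/29

List convergents until the denominator exceeds the bound:
a_0 = 6: 6/1  (≤ bound)
a_1 = 2: 13/2  (≤ bound)
a_2 = 14: 188/29  (≤ bound)
a_3 = 1: 201/31  (> 30, stop)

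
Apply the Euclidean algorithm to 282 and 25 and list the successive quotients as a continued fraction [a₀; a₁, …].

[11; 3, 1, 1, 3]

Run the Euclidean algorithm, recording each quotient:
⌊282/25⌋ = 11, remainder 7
⌊25/7⌋ = 3, remainder 4
⌊7/4⌋ = 1, remainder 3
⌊4/3⌋ = 1, remainder 1
⌊3/1⌋ = 3, remainder 0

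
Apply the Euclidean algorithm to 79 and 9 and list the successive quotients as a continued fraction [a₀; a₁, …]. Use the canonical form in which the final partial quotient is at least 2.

79 = 8·9 + 7, so a_0 = 8
9 = 1·7 + 2, so a_1 = 1
7 = 3·2 + 1, so a_2 = 3
2 = 2·1 + 0, so a_3 = 2

[8; 1, 3, 2]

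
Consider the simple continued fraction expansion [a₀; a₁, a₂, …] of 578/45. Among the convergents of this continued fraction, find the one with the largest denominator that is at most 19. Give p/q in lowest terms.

List convergents until the denominator exceeds the bound:
a_0 = 12: 12/1  (≤ bound)
a_1 = 1: 13/1  (≤ bound)
a_2 = 5: 77/6  (≤ bound)
a_3 = 2: 167/13  (≤ bound)
a_4 = 3: 578/45  (> 19, stop)

167/13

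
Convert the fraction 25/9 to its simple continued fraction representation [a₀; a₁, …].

[2; 1, 3, 2]

25 ÷ 9 → quotient 2, remainder 7
9 ÷ 7 → quotient 1, remainder 2
7 ÷ 2 → quotient 3, remainder 1
2 ÷ 1 → quotient 2, remainder 0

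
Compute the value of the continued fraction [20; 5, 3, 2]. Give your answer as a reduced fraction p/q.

a_0 = 20: 20/1
a_1 = 5: 101/5
a_2 = 3: 323/16
a_3 = 2: 747/37

747/37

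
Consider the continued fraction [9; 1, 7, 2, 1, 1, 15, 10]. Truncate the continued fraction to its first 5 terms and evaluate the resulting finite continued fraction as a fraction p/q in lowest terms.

a_0 = 9: 9/1
a_1 = 1: 10/1
a_2 = 7: 79/8
a_3 = 2: 168/17
a_4 = 1: 247/25

247/25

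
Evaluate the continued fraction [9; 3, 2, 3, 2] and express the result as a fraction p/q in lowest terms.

511/55

a_0 = 9: 9/1
a_1 = 3: 28/3
a_2 = 2: 65/7
a_3 = 3: 223/24
a_4 = 2: 511/55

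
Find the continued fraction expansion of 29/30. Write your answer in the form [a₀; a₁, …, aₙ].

Repeatedly divide and take the remainder:
⌊29/30⌋ = 0, remainder 29
⌊30/29⌋ = 1, remainder 1
⌊29/1⌋ = 29, remainder 0

[0; 1, 29]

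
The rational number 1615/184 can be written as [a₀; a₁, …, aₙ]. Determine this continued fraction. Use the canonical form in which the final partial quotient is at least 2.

⌊1615/184⌋ = 8, remainder 143
⌊184/143⌋ = 1, remainder 41
⌊143/41⌋ = 3, remainder 20
⌊41/20⌋ = 2, remainder 1
⌊20/1⌋ = 20, remainder 0

[8; 1, 3, 2, 20]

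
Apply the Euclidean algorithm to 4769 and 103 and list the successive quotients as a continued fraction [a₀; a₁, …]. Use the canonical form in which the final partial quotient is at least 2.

4769 ÷ 103 → quotient 46, remainder 31
103 ÷ 31 → quotient 3, remainder 10
31 ÷ 10 → quotient 3, remainder 1
10 ÷ 1 → quotient 10, remainder 0

[46; 3, 3, 10]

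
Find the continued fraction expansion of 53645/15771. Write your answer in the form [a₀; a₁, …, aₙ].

Run the Euclidean algorithm, recording each quotient:
⌊53645/15771⌋ = 3, remainder 6332
⌊15771/6332⌋ = 2, remainder 3107
⌊6332/3107⌋ = 2, remainder 118
⌊3107/118⌋ = 26, remainder 39
⌊118/39⌋ = 3, remainder 1
⌊39/1⌋ = 39, remainder 0

[3; 2, 2, 26, 3, 39]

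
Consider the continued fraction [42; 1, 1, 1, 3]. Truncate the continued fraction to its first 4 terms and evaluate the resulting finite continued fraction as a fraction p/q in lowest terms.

128/3

Start with 1.
1 + 1/(1/1) = 1 + 1/1 = 2/1
1 + 1/(2/1) = 1 + 1/2 = 3/2
42 + 1/(3/2) = 42 + 2/3 = 128/3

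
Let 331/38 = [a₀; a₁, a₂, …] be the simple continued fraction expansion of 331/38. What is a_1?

Apply division with remainder until the remainder is 0:
331 ÷ 38 → quotient 8, remainder 27
38 ÷ 27 → quotient 1, remainder 11

1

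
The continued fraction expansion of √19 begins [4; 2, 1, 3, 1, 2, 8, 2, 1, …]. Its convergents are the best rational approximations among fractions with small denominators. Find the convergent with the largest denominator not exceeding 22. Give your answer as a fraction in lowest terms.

a_0 = 4: 4/1  (≤ bound)
a_1 = 2: 9/2  (≤ bound)
a_2 = 1: 13/3  (≤ bound)
a_3 = 3: 48/11  (≤ bound)
a_4 = 1: 61/14  (≤ bound)
a_5 = 2: 170/39  (> 22, stop)

61/14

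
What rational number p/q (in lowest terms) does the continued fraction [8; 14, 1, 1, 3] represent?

a_0 = 8: 8/1
a_1 = 14: 113/14
a_2 = 1: 121/15
a_3 = 1: 234/29
a_4 = 3: 823/102

823/102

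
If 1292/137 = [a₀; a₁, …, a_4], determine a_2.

Run the Euclidean algorithm, recording each quotient:
1292 = 9·137 + 59, so a_0 = 9
137 = 2·59 + 19, so a_1 = 2
59 = 3·19 + 2, so a_2 = 3

3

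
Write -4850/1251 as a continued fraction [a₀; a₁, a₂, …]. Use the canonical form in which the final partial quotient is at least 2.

⌊-4850/1251⌋ = -4, remainder 154
⌊1251/154⌋ = 8, remainder 19
⌊154/19⌋ = 8, remainder 2
⌊19/2⌋ = 9, remainder 1
⌊2/1⌋ = 2, remainder 0

[-4; 8, 8, 9, 2]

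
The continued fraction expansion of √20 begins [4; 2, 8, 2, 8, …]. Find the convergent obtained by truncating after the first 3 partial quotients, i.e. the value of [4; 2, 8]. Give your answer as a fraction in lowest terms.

Start with 8.
2 + 1/(8/1) = 2 + 1/8 = 17/8
4 + 1/(17/8) = 4 + 8/17 = 76/17

76/17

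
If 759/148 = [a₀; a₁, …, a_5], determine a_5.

759 ÷ 148 → quotient 5, remainder 19
148 ÷ 19 → quotient 7, remainder 15
19 ÷ 15 → quotient 1, remainder 4
15 ÷ 4 → quotient 3, remainder 3
4 ÷ 3 → quotient 1, remainder 1
3 ÷ 1 → quotient 3, remainder 0

3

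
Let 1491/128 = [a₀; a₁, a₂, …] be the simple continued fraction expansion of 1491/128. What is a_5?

Apply division with remainder until the remainder is 0:
1491 ÷ 128 → quotient 11, remainder 83
128 ÷ 83 → quotient 1, remainder 45
83 ÷ 45 → quotient 1, remainder 38
45 ÷ 38 → quotient 1, remainder 7
38 ÷ 7 → quotient 5, remainder 3
7 ÷ 3 → quotient 2, remainder 1

2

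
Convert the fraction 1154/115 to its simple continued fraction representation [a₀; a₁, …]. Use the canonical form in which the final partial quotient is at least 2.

1154 ÷ 115 → quotient 10, remainder 4
115 ÷ 4 → quotient 28, remainder 3
4 ÷ 3 → quotient 1, remainder 1
3 ÷ 1 → quotient 3, remainder 0

[10; 28, 1, 3]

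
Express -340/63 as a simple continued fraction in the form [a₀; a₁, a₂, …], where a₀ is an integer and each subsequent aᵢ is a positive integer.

Repeatedly divide and take the remainder:
-340 = -6·63 + 38, so a_0 = -6
63 = 1·38 + 25, so a_1 = 1
38 = 1·25 + 13, so a_2 = 1
25 = 1·13 + 12, so a_3 = 1
13 = 1·12 + 1, so a_4 = 1
12 = 12·1 + 0, so a_5 = 12

[-6; 1, 1, 1, 1, 12]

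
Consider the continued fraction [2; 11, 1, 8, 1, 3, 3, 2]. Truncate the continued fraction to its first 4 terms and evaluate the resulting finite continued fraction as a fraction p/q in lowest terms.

223/107

Start with 8.
1 + 1/(8/1) = 1 + 1/8 = 9/8
11 + 1/(9/8) = 11 + 8/9 = 107/9
2 + 1/(107/9) = 2 + 9/107 = 223/107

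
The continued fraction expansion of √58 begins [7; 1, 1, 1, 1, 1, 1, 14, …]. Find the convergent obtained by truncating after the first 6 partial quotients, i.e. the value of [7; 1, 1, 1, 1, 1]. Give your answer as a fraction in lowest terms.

a_0 = 7: 7/1
a_1 = 1: 8/1
a_2 = 1: 15/2
a_3 = 1: 23/3
a_4 = 1: 38/5
a_5 = 1: 61/8

61/8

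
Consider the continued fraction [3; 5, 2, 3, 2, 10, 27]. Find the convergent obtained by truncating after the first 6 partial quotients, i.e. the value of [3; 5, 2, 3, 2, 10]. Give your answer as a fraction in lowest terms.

Start with 10.
2 + 1/(10/1) = 2 + 1/10 = 21/10
3 + 1/(21/10) = 3 + 10/21 = 73/21
2 + 1/(73/21) = 2 + 21/73 = 167/73
5 + 1/(167/73) = 5 + 73/167 = 908/167
3 + 1/(908/167) = 3 + 167/908 = 2891/908

2891/908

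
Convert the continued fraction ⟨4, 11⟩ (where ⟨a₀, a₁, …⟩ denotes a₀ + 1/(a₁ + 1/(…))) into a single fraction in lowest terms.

45/11

Build up convergents one term at a time:
a_0 = 4: 4/1
a_1 = 11: 45/11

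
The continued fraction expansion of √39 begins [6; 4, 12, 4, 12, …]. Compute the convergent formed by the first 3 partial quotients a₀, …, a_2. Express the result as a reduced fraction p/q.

306/49

a_0 = 6: 6/1
a_1 = 4: 25/4
a_2 = 12: 306/49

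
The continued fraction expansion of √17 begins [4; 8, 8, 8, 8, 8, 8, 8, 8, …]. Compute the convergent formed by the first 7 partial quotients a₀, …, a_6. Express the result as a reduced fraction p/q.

a_0 = 4: 4/1
a_1 = 8: 33/8
a_2 = 8: 268/65
a_3 = 8: 2177/528
a_4 = 8: 17684/4289
a_5 = 8: 143649/34840
a_6 = 8: 1166876/283009

1166876/283009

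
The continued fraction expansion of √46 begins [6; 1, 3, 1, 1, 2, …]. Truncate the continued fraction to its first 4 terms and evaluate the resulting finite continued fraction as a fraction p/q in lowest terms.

34/5

Build up convergents one term at a time:
a_0 = 6: 6/1
a_1 = 1: 7/1
a_2 = 3: 27/4
a_3 = 1: 34/5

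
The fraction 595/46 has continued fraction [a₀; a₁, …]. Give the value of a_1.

1

Run the Euclidean algorithm, recording each quotient:
⌊595/46⌋ = 12, remainder 43
⌊46/43⌋ = 1, remainder 3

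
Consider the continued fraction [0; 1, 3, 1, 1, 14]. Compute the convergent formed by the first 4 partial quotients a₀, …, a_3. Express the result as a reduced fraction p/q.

4/5

Build up convergents one term at a time:
a_0 = 0: 0/1
a_1 = 1: 1/1
a_2 = 3: 3/4
a_3 = 1: 4/5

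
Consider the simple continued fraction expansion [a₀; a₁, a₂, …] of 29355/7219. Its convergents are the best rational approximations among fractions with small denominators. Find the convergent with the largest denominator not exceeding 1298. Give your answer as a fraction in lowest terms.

List convergents until the denominator exceeds the bound:
a_0 = 4: 4/1  (≤ bound)
a_1 = 15: 61/15  (≤ bound)
a_2 = 14: 858/211  (≤ bound)
a_3 = 11: 9499/2336  (> 1298, stop)

858/211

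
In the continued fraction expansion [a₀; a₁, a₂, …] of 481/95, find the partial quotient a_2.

1

Repeatedly divide and take the remainder:
⌊481/95⌋ = 5, remainder 6
⌊95/6⌋ = 15, remainder 5
⌊6/5⌋ = 1, remainder 1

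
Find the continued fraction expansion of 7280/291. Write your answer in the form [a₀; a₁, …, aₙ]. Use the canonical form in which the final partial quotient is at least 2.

[25; 58, 5]

7280 = 25·291 + 5, so a_0 = 25
291 = 58·5 + 1, so a_1 = 58
5 = 5·1 + 0, so a_2 = 5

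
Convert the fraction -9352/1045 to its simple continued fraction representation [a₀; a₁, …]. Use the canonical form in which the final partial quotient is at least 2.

⌊-9352/1045⌋ = -9, remainder 53
⌊1045/53⌋ = 19, remainder 38
⌊53/38⌋ = 1, remainder 15
⌊38/15⌋ = 2, remainder 8
⌊15/8⌋ = 1, remainder 7
⌊8/7⌋ = 1, remainder 1
⌊7/1⌋ = 7, remainder 0

[-9; 19, 1, 2, 1, 1, 7]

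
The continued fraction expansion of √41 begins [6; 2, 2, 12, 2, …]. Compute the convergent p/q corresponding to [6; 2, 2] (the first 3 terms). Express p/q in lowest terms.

32/5

a_0 = 6: 6/1
a_1 = 2: 13/2
a_2 = 2: 32/5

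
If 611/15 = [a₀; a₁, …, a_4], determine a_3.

1

⌊611/15⌋ = 40, remainder 11
⌊15/11⌋ = 1, remainder 4
⌊11/4⌋ = 2, remainder 3
⌊4/3⌋ = 1, remainder 1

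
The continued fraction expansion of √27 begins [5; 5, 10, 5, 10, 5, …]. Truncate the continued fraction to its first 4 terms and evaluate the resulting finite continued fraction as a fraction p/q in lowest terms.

1351/260

Start with 5.
10 + 1/(5/1) = 10 + 1/5 = 51/5
5 + 1/(51/5) = 5 + 5/51 = 260/51
5 + 1/(260/51) = 5 + 51/260 = 1351/260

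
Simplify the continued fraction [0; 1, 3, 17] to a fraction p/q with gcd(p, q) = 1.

52/69

a_0 = 0: 0/1
a_1 = 1: 1/1
a_2 = 3: 3/4
a_3 = 17: 52/69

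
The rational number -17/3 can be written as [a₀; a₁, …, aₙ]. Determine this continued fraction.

[-6; 3]

Apply division with remainder until the remainder is 0:
-17 = -6·3 + 1, so a_0 = -6
3 = 3·1 + 0, so a_1 = 3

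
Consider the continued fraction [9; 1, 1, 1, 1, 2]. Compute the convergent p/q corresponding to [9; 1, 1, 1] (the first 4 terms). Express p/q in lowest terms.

29/3

a_0 = 9: 9/1
a_1 = 1: 10/1
a_2 = 1: 19/2
a_3 = 1: 29/3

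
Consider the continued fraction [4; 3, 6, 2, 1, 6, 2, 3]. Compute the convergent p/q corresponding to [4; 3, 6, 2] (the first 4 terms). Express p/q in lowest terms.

177/41

a_0 = 4: 4/1
a_1 = 3: 13/3
a_2 = 6: 82/19
a_3 = 2: 177/41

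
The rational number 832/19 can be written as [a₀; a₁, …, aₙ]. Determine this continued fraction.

[43; 1, 3, 1, 3]

Run the Euclidean algorithm, recording each quotient:
⌊832/19⌋ = 43, remainder 15
⌊19/15⌋ = 1, remainder 4
⌊15/4⌋ = 3, remainder 3
⌊4/3⌋ = 1, remainder 1
⌊3/1⌋ = 3, remainder 0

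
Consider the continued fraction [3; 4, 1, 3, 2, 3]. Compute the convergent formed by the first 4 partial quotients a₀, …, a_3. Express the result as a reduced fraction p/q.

61/19

Start with 3.
1 + 1/(3/1) = 1 + 1/3 = 4/3
4 + 1/(4/3) = 4 + 3/4 = 19/4
3 + 1/(19/4) = 3 + 4/19 = 61/19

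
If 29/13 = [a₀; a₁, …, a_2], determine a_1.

4

Repeatedly divide and take the remainder:
29 ÷ 13 → quotient 2, remainder 3
13 ÷ 3 → quotient 4, remainder 1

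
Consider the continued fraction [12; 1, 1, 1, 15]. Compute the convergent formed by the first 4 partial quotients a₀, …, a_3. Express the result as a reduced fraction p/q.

38/3

Start with 1.
1 + 1/(1/1) = 1 + 1/1 = 2/1
1 + 1/(2/1) = 1 + 1/2 = 3/2
12 + 1/(3/2) = 12 + 2/3 = 38/3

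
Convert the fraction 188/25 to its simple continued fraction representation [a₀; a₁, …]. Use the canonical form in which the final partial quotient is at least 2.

188 ÷ 25 → quotient 7, remainder 13
25 ÷ 13 → quotient 1, remainder 12
13 ÷ 12 → quotient 1, remainder 1
12 ÷ 1 → quotient 12, remainder 0

[7; 1, 1, 12]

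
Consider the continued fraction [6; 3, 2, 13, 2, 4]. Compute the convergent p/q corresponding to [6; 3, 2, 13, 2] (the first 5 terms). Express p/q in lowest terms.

Start with 2.
13 + 1/(2/1) = 13 + 1/2 = 27/2
2 + 1/(27/2) = 2 + 2/27 = 56/27
3 + 1/(56/27) = 3 + 27/56 = 195/56
6 + 1/(195/56) = 6 + 56/195 = 1226/195

1226/195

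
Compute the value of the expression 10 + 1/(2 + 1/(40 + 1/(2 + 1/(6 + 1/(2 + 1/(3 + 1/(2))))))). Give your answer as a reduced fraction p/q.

Start with 2.
3 + 1/(2/1) = 3 + 1/2 = 7/2
2 + 1/(7/2) = 2 + 2/7 = 16/7
6 + 1/(16/7) = 6 + 7/16 = 103/16
2 + 1/(103/16) = 2 + 16/103 = 222/103
40 + 1/(222/103) = 40 + 103/222 = 8983/222
2 + 1/(8983/222) = 2 + 222/8983 = 18188/8983
10 + 1/(18188/8983) = 10 + 8983/18188 = 190863/18188

190863/18188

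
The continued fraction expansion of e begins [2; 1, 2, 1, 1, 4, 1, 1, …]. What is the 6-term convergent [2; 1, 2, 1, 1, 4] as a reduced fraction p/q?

87/32

a_0 = 2: 2/1
a_1 = 1: 3/1
a_2 = 2: 8/3
a_3 = 1: 11/4
a_4 = 1: 19/7
a_5 = 4: 87/32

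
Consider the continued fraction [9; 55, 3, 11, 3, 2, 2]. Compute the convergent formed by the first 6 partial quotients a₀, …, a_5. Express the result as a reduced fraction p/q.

Build up convergents one term at a time:
a_0 = 9: 9/1
a_1 = 55: 496/55
a_2 = 3: 1497/166
a_3 = 11: 16963/1881
a_4 = 3: 52386/5809
a_5 = 2: 121735/13499

121735/13499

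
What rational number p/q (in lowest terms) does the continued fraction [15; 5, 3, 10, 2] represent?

5255/346

a_0 = 15: 15/1
a_1 = 5: 76/5
a_2 = 3: 243/16
a_3 = 10: 2506/165
a_4 = 2: 5255/346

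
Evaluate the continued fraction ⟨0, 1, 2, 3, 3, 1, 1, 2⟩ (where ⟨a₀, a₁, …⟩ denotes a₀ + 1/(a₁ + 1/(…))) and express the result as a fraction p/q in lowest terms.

Start with 2.
1 + 1/(2/1) = 1 + 1/2 = 3/2
1 + 1/(3/2) = 1 + 2/3 = 5/3
3 + 1/(5/3) = 3 + 3/5 = 18/5
3 + 1/(18/5) = 3 + 5/18 = 59/18
2 + 1/(59/18) = 2 + 18/59 = 136/59
1 + 1/(136/59) = 1 + 59/136 = 195/136
0 + 1/(195/136) = 0 + 136/195 = 136/195

136/195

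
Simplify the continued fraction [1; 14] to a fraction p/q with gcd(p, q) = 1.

Start with 14.
1 + 1/(14/1) = 1 + 1/14 = 15/14

15/14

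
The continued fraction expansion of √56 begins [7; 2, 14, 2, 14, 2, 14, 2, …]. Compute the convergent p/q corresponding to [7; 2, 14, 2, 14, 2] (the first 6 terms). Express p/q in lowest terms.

13455/1798

a_0 = 7: 7/1
a_1 = 2: 15/2
a_2 = 14: 217/29
a_3 = 2: 449/60
a_4 = 14: 6503/869
a_5 = 2: 13455/1798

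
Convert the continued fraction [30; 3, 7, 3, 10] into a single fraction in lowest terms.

a_0 = 30: 30/1
a_1 = 3: 91/3
a_2 = 7: 667/22
a_3 = 3: 2092/69
a_4 = 10: 21587/712

21587/712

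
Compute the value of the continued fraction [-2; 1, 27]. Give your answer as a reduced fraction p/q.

-29/28

Start with 27.
1 + 1/(27/1) = 1 + 1/27 = 28/27
-2 + 1/(28/27) = -2 + 27/28 = -29/28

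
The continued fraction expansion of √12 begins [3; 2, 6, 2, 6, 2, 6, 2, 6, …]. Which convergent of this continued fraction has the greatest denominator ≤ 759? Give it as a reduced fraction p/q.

a_0 = 3: 3/1  (≤ bound)
a_1 = 2: 7/2  (≤ bound)
a_2 = 6: 45/13  (≤ bound)
a_3 = 2: 97/28  (≤ bound)
a_4 = 6: 627/181  (≤ bound)
a_5 = 2: 1351/390  (≤ bound)
a_6 = 6: 8733/2521  (> 759, stop)

1351/390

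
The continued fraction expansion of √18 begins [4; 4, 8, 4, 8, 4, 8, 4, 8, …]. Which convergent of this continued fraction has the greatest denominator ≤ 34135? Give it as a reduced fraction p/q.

a_0 = 4: 4/1  (≤ bound)
a_1 = 4: 17/4  (≤ bound)
a_2 = 8: 140/33  (≤ bound)
a_3 = 4: 577/136  (≤ bound)
a_4 = 8: 4756/1121  (≤ bound)
a_5 = 4: 19601/4620  (≤ bound)
a_6 = 8: 161564/38081  (> 34135, stop)

19601/4620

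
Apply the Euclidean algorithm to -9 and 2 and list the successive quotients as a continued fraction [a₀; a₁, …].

[-5; 2]

Apply division with remainder until the remainder is 0:
-9 ÷ 2 → quotient -5, remainder 1
2 ÷ 1 → quotient 2, remainder 0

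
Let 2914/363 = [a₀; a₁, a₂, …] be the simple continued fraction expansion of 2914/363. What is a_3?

2914 ÷ 363 → quotient 8, remainder 10
363 ÷ 10 → quotient 36, remainder 3
10 ÷ 3 → quotient 3, remainder 1
3 ÷ 1 → quotient 3, remainder 0

3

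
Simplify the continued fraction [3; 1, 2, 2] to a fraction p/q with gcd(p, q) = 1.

26/7

Work from the innermost term outward:
Start with 2.
2 + 1/(2/1) = 2 + 1/2 = 5/2
1 + 1/(5/2) = 1 + 2/5 = 7/5
3 + 1/(7/5) = 3 + 5/7 = 26/7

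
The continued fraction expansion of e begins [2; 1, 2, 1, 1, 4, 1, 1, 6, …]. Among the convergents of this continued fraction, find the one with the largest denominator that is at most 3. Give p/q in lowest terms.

a_0 = 2: 2/1  (≤ bound)
a_1 = 1: 3/1  (≤ bound)
a_2 = 2: 8/3  (≤ bound)
a_3 = 1: 11/4  (> 3, stop)

8/3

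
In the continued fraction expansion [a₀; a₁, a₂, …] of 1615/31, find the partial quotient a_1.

1615 = 52·31 + 3, so a_0 = 52
31 = 10·3 + 1, so a_1 = 10

10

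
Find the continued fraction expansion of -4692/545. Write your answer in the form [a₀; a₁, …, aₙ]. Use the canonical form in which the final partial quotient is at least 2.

-4692 ÷ 545 → quotient -9, remainder 213
545 ÷ 213 → quotient 2, remainder 119
213 ÷ 119 → quotient 1, remainder 94
119 ÷ 94 → quotient 1, remainder 25
94 ÷ 25 → quotient 3, remainder 19
25 ÷ 19 → quotient 1, remainder 6
19 ÷ 6 → quotient 3, remainder 1
6 ÷ 1 → quotient 6, remainder 0

[-9; 2, 1, 1, 3, 1, 3, 6]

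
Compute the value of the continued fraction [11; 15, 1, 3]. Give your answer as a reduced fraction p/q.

697/63

Collapse the nested fraction from the inside out:
Start with 3.
1 + 1/(3/1) = 1 + 1/3 = 4/3
15 + 1/(4/3) = 15 + 3/4 = 63/4
11 + 1/(63/4) = 11 + 4/63 = 697/63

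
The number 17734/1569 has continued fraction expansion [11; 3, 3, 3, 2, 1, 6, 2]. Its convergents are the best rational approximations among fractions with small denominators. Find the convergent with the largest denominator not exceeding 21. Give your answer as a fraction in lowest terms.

113/10

a_0 = 11: 11/1  (≤ bound)
a_1 = 3: 34/3  (≤ bound)
a_2 = 3: 113/10  (≤ bound)
a_3 = 3: 373/33  (> 21, stop)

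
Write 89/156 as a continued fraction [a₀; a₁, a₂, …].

[0; 1, 1, 3, 22]

⌊89/156⌋ = 0, remainder 89
⌊156/89⌋ = 1, remainder 67
⌊89/67⌋ = 1, remainder 22
⌊67/22⌋ = 3, remainder 1
⌊22/1⌋ = 22, remainder 0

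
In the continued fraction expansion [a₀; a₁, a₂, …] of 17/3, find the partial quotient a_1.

1

⌊17/3⌋ = 5, remainder 2
⌊3/2⌋ = 1, remainder 1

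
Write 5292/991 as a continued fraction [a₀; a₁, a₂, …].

Apply division with remainder until the remainder is 0:
5292 ÷ 991 → quotient 5, remainder 337
991 ÷ 337 → quotient 2, remainder 317
337 ÷ 317 → quotient 1, remainder 20
317 ÷ 20 → quotient 15, remainder 17
20 ÷ 17 → quotient 1, remainder 3
17 ÷ 3 → quotient 5, remainder 2
3 ÷ 2 → quotient 1, remainder 1
2 ÷ 1 → quotient 2, remainder 0

[5; 2, 1, 15, 1, 5, 1, 2]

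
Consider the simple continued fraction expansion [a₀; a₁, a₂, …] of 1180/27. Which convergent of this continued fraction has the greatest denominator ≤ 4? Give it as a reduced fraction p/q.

131/3

List convergents until the denominator exceeds the bound:
a_0 = 43: 43/1  (≤ bound)
a_1 = 1: 44/1  (≤ bound)
a_2 = 2: 131/3  (≤ bound)
a_3 = 2: 306/7  (> 4, stop)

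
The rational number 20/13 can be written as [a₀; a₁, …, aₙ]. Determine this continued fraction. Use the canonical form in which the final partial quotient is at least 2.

[1; 1, 1, 6]

Repeatedly divide and take the remainder:
20 ÷ 13 → quotient 1, remainder 7
13 ÷ 7 → quotient 1, remainder 6
7 ÷ 6 → quotient 1, remainder 1
6 ÷ 1 → quotient 6, remainder 0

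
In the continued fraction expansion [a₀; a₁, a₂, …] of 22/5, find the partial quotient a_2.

⌊22/5⌋ = 4, remainder 2
⌊5/2⌋ = 2, remainder 1
⌊2/1⌋ = 2, remainder 0

2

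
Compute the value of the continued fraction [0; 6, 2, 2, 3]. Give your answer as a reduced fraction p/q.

a_0 = 0: 0/1
a_1 = 6: 1/6
a_2 = 2: 2/13
a_3 = 2: 5/32
a_4 = 3: 17/109

17/109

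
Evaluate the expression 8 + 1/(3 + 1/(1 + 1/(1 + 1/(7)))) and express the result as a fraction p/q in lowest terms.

a_0 = 8: 8/1
a_1 = 3: 25/3
a_2 = 1: 33/4
a_3 = 1: 58/7
a_4 = 7: 439/53

439/53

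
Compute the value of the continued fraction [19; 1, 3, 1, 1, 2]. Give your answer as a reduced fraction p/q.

Start with 2.
1 + 1/(2/1) = 1 + 1/2 = 3/2
1 + 1/(3/2) = 1 + 2/3 = 5/3
3 + 1/(5/3) = 3 + 3/5 = 18/5
1 + 1/(18/5) = 1 + 5/18 = 23/18
19 + 1/(23/18) = 19 + 18/23 = 455/23

455/23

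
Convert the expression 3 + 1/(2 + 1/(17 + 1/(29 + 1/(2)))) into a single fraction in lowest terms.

7212/2069

Build up convergents one term at a time:
a_0 = 3: 3/1
a_1 = 2: 7/2
a_2 = 17: 122/35
a_3 = 29: 3545/1017
a_4 = 2: 7212/2069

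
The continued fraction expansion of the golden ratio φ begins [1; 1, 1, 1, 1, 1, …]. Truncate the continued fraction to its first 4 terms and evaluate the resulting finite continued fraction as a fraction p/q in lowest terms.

Use the convergent recurrence hₖ = aₖ·hₖ₋₁ + hₖ₋₂ (and likewise for the denominators kₖ):
a_0 = 1: 1/1
a_1 = 1: 2/1
a_2 = 1: 3/2
a_3 = 1: 5/3

5/3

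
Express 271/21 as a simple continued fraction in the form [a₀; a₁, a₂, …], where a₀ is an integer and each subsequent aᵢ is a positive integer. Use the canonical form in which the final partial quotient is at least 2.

[12; 1, 9, 2]

271 ÷ 21 → quotient 12, remainder 19
21 ÷ 19 → quotient 1, remainder 2
19 ÷ 2 → quotient 9, remainder 1
2 ÷ 1 → quotient 2, remainder 0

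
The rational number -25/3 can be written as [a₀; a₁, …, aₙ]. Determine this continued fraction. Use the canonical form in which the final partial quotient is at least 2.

[-9; 1, 2]

Apply division with remainder until the remainder is 0:
-25 ÷ 3 → quotient -9, remainder 2
3 ÷ 2 → quotient 1, remainder 1
2 ÷ 1 → quotient 2, remainder 0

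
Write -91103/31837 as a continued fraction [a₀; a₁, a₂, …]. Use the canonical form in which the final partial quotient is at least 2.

Run the Euclidean algorithm, recording each quotient:
-91103 ÷ 31837 → quotient -3, remainder 4408
31837 ÷ 4408 → quotient 7, remainder 981
4408 ÷ 981 → quotient 4, remainder 484
981 ÷ 484 → quotient 2, remainder 13
484 ÷ 13 → quotient 37, remainder 3
13 ÷ 3 → quotient 4, remainder 1
3 ÷ 1 → quotient 3, remainder 0

[-3; 7, 4, 2, 37, 4, 3]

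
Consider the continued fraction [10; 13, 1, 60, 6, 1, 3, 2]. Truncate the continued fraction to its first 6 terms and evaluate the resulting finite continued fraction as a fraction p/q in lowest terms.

Use the convergent recurrence hₖ = aₖ·hₖ₋₁ + hₖ₋₂ (and likewise for the denominators kₖ):
a_0 = 10: 10/1
a_1 = 13: 131/13
a_2 = 1: 141/14
a_3 = 60: 8591/853
a_4 = 6: 51687/5132
a_5 = 1: 60278/5985

60278/5985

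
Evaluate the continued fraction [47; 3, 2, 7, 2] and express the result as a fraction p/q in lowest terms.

Build up convergents one term at a time:
a_0 = 47: 47/1
a_1 = 3: 142/3
a_2 = 2: 331/7
a_3 = 7: 2459/52
a_4 = 2: 5249/111

5249/111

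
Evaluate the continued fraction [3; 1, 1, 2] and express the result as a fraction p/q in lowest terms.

Start with 2.
1 + 1/(2/1) = 1 + 1/2 = 3/2
1 + 1/(3/2) = 1 + 2/3 = 5/3
3 + 1/(5/3) = 3 + 3/5 = 18/5

18/5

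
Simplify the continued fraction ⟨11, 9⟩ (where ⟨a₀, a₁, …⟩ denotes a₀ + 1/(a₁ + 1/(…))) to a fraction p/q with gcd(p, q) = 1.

100/9

Build up convergents one term at a time:
a_0 = 11: 11/1
a_1 = 9: 100/9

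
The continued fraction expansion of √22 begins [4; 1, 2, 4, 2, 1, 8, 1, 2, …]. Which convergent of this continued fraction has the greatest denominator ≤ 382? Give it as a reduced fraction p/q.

a_0 = 4: 4/1  (≤ bound)
a_1 = 1: 5/1  (≤ bound)
a_2 = 2: 14/3  (≤ bound)
a_3 = 4: 61/13  (≤ bound)
a_4 = 2: 136/29  (≤ bound)
a_5 = 1: 197/42  (≤ bound)
a_6 = 8: 1712/365  (≤ bound)
a_7 = 1: 1909/407  (> 382, stop)

1712/365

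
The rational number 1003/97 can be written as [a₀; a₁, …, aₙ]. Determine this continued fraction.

[10; 2, 1, 15, 2]

⌊1003/97⌋ = 10, remainder 33
⌊97/33⌋ = 2, remainder 31
⌊33/31⌋ = 1, remainder 2
⌊31/2⌋ = 15, remainder 1
⌊2/1⌋ = 2, remainder 0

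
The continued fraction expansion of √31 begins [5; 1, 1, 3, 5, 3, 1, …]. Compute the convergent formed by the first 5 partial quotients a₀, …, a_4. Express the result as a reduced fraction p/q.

Starting at the tail and folding back:
Start with 5.
3 + 1/(5/1) = 3 + 1/5 = 16/5
1 + 1/(16/5) = 1 + 5/16 = 21/16
1 + 1/(21/16) = 1 + 16/21 = 37/21
5 + 1/(37/21) = 5 + 21/37 = 206/37

206/37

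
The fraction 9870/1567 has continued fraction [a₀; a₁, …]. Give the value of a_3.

9870 ÷ 1567 → quotient 6, remainder 468
1567 ÷ 468 → quotient 3, remainder 163
468 ÷ 163 → quotient 2, remainder 142
163 ÷ 142 → quotient 1, remainder 21

1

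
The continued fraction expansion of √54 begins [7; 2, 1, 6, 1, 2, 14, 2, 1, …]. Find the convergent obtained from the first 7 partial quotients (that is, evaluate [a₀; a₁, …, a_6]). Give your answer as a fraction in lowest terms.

a_0 = 7: 7/1
a_1 = 2: 15/2
a_2 = 1: 22/3
a_3 = 6: 147/20
a_4 = 1: 169/23
a_5 = 2: 485/66
a_6 = 14: 6959/947

6959/947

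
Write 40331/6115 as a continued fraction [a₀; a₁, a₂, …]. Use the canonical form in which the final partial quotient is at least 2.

Apply division with remainder until the remainder is 0:
40331 ÷ 6115 → quotient 6, remainder 3641
6115 ÷ 3641 → quotient 1, remainder 2474
3641 ÷ 2474 → quotient 1, remainder 1167
2474 ÷ 1167 → quotient 2, remainder 140
1167 ÷ 140 → quotient 8, remainder 47
140 ÷ 47 → quotient 2, remainder 46
47 ÷ 46 → quotient 1, remainder 1
46 ÷ 1 → quotient 46, remainder 0

[6; 1, 1, 2, 8, 2, 1, 46]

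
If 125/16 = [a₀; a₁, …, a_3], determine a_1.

1

Run the Euclidean algorithm, recording each quotient:
⌊125/16⌋ = 7, remainder 13
⌊16/13⌋ = 1, remainder 3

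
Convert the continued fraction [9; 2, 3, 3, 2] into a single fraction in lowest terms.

Use the convergent recurrence hₖ = aₖ·hₖ₋₁ + hₖ₋₂ (and likewise for the denominators kₖ):
a_0 = 9: 9/1
a_1 = 2: 19/2
a_2 = 3: 66/7
a_3 = 3: 217/23
a_4 = 2: 500/53

500/53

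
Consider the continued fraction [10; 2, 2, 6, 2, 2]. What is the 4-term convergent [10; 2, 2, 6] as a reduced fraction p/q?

333/32

a_0 = 10: 10/1
a_1 = 2: 21/2
a_2 = 2: 52/5
a_3 = 6: 333/32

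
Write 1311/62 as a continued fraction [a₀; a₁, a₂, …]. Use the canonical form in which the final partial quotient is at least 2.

[21; 6, 1, 8]

1311 = 21·62 + 9, so a_0 = 21
62 = 6·9 + 8, so a_1 = 6
9 = 1·8 + 1, so a_2 = 1
8 = 8·1 + 0, so a_3 = 8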